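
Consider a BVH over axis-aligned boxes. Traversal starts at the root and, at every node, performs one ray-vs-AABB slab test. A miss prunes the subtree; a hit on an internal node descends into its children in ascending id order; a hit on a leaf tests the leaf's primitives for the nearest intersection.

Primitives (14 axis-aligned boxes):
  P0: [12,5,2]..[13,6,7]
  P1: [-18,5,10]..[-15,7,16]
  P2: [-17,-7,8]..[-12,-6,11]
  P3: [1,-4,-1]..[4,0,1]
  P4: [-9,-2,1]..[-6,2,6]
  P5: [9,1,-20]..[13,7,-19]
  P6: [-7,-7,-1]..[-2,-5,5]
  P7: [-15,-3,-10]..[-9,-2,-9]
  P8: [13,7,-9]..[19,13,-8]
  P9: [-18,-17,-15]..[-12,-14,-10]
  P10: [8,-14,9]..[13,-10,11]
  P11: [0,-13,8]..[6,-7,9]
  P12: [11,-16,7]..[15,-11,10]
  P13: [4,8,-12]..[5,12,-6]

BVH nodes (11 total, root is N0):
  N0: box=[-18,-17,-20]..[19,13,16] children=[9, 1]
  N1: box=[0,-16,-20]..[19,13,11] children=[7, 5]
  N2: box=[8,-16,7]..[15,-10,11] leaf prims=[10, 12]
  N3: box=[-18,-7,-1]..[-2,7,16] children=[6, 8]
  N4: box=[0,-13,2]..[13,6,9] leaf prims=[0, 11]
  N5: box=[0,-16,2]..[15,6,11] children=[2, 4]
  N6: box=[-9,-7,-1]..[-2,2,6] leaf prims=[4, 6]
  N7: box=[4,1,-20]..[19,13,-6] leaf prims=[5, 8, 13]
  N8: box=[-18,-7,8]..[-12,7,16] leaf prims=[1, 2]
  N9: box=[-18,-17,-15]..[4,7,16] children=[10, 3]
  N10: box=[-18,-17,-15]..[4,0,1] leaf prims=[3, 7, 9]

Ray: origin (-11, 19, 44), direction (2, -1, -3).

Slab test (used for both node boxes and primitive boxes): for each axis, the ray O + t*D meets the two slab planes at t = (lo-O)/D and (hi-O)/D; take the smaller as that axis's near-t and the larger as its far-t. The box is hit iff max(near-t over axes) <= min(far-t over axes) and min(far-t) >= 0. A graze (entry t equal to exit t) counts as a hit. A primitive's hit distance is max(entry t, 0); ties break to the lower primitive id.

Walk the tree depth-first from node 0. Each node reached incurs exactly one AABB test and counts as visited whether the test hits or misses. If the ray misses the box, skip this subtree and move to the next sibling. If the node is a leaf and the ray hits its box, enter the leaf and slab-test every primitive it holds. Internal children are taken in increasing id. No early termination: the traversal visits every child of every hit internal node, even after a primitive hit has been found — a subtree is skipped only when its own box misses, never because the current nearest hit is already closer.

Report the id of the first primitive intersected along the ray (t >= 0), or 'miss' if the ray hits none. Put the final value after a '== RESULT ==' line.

Walk:
N0 x:[-7/2,15] y:[6,36] z:[28/3,64/3] -> hit [28/3,15], descend [1, 9]
  N1 x:[11/2,15] y:[6,35] z:[11,64/3] -> hit [11,15], descend [5, 7]
    N5 x:[11/2,13] y:[13,35] z:[11,14] -> hit [13,13], descend [2, 4]
      N2 x:[19/2,13] y:[29,35] z:[11,37/3] -> miss, prune
      N4 x:[11/2,12] y:[13,32] z:[35/3,14] -> miss, prune
    N7 x:[15/2,15] y:[6,18] z:[50/3,64/3] -> miss, prune
  N9 x:[-7/2,15/2] y:[12,36] z:[28/3,59/3] -> miss, prune

order=[0, 1, 5, 2, 4, 7, 9]  |boxes|=7  |leaves|=0  hit=miss

== RESULT ==
miss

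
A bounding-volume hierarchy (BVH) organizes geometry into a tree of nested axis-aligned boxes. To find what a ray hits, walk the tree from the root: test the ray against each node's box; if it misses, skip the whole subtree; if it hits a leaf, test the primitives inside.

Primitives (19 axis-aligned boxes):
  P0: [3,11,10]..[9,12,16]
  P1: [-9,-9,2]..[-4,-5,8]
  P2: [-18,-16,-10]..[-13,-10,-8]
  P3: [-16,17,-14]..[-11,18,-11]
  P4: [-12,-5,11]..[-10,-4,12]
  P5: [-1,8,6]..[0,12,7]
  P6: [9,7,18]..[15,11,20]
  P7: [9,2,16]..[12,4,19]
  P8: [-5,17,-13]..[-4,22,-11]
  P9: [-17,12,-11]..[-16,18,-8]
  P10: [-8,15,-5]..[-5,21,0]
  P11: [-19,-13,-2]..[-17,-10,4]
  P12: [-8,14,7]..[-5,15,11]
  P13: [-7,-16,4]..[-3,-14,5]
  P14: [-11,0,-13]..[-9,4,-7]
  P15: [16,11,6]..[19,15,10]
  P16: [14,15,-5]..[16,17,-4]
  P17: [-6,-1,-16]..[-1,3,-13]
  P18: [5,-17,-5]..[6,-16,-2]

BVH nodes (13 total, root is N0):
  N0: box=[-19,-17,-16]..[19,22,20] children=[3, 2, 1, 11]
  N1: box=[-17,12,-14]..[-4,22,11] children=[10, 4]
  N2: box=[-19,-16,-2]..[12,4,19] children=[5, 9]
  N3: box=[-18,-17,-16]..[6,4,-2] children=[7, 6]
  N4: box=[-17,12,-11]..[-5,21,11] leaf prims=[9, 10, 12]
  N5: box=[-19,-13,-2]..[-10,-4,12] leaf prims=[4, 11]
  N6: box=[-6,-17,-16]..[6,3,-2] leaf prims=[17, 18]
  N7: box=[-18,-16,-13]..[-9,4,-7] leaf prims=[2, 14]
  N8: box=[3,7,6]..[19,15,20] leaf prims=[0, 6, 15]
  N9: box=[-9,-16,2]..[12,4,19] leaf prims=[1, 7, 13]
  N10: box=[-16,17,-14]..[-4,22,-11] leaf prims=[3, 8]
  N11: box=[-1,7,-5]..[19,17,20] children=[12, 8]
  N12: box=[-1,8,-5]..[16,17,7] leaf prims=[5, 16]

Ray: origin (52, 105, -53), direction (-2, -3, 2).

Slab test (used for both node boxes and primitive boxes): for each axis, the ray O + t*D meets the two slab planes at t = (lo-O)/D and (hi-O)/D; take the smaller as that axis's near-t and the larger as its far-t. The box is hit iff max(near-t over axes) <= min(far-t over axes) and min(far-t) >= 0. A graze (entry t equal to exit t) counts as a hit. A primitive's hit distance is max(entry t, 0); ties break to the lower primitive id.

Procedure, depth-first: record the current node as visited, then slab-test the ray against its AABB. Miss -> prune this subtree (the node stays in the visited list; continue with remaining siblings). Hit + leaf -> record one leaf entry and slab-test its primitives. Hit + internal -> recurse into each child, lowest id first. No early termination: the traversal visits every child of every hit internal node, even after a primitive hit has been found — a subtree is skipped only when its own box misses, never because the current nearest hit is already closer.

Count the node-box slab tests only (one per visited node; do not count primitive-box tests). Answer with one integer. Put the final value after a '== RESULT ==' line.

Traverse from the root:
N0 x:[33/2,71/2] y:[83/3,122/3] z:[37/2,73/2] -> hit [83/3,71/2], descend [1, 2, 3, 11]
  N1 x:[28,69/2] y:[83/3,31] z:[39/2,32] -> hit [28,31], descend [4, 10]
    N4 x:[57/2,69/2] y:[28,31] z:[21,32] -> hit [57/2,31] leaf, test {P9(miss), P10(miss), P12@t=30}
    N10 x:[28,34] y:[83/3,88/3] z:[39/2,21] -> miss, prune
  N2 x:[20,71/2] y:[101/3,121/3] z:[51/2,36] -> hit [101/3,71/2], descend [5, 9]
    N5 x:[31,71/2] y:[109/3,118/3] z:[51/2,65/2] -> miss, prune
    N9 x:[20,61/2] y:[101/3,121/3] z:[55/2,36] -> miss, prune
  N3 x:[23,35] y:[101/3,122/3] z:[37/2,51/2] -> miss, prune
  N11 x:[33/2,53/2] y:[88/3,98/3] z:[24,73/2] -> miss, prune

order=[0, 1, 4, 10, 2, 5, 9, 3, 11]  |boxes|=9  |leaves|=1  hit=P12

== RESULT ==
9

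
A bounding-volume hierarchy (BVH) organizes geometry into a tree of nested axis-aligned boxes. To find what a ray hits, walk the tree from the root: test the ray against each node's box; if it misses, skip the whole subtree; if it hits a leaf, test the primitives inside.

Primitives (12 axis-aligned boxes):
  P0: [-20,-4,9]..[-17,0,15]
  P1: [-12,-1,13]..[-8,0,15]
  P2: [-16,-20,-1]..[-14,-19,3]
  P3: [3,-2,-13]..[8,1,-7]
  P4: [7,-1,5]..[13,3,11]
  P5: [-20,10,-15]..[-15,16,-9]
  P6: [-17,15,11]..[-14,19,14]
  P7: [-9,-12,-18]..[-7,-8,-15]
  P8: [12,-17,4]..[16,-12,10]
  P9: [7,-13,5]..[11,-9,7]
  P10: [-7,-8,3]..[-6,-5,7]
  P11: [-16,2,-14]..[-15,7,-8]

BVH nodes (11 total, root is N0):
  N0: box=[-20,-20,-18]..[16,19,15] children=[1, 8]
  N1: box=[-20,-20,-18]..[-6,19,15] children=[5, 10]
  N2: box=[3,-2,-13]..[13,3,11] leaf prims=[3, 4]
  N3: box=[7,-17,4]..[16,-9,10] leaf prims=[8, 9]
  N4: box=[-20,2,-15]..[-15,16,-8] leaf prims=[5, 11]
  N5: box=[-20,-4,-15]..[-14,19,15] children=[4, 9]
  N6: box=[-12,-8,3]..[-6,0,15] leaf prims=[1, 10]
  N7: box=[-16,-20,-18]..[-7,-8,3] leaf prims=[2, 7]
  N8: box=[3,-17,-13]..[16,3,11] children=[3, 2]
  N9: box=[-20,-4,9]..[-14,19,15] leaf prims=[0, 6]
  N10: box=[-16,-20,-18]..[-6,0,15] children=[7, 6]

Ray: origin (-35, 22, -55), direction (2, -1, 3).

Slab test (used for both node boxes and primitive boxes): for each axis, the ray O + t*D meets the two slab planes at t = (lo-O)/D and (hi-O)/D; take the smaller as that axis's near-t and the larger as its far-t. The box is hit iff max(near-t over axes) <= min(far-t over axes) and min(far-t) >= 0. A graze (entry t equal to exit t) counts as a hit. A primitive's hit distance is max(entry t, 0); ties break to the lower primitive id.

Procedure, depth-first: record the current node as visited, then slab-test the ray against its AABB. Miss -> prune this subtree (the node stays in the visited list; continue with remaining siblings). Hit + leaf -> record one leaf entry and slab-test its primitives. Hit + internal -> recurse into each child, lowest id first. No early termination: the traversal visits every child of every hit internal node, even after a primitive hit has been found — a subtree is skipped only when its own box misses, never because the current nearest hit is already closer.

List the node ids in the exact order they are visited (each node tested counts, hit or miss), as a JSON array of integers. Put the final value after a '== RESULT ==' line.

Walk:
N0 x:[15/2,51/2] y:[3,42] z:[37/3,70/3] -> hit [37/3,70/3], descend [1, 8]
  N1 x:[15/2,29/2] y:[3,42] z:[37/3,70/3] -> hit [37/3,29/2], descend [5, 10]
    N5 x:[15/2,21/2] y:[3,26] z:[40/3,70/3] -> miss, prune
    N10 x:[19/2,29/2] y:[22,42] z:[37/3,70/3] -> miss, prune
  N8 x:[19,51/2] y:[19,39] z:[14,22] -> hit [19,22], descend [2, 3]
    N2 x:[19,24] y:[19,24] z:[14,22] -> hit [19,22] leaf, test {P3(miss), P4@t=21}
    N3 x:[21,51/2] y:[31,39] z:[59/3,65/3] -> miss, prune

Summary -> nodes [0, 1, 5, 10, 8, 2, 3]; box-tests=7; leaf-entries=1; first=P4

== RESULT ==
[0, 1, 5, 10, 8, 2, 3]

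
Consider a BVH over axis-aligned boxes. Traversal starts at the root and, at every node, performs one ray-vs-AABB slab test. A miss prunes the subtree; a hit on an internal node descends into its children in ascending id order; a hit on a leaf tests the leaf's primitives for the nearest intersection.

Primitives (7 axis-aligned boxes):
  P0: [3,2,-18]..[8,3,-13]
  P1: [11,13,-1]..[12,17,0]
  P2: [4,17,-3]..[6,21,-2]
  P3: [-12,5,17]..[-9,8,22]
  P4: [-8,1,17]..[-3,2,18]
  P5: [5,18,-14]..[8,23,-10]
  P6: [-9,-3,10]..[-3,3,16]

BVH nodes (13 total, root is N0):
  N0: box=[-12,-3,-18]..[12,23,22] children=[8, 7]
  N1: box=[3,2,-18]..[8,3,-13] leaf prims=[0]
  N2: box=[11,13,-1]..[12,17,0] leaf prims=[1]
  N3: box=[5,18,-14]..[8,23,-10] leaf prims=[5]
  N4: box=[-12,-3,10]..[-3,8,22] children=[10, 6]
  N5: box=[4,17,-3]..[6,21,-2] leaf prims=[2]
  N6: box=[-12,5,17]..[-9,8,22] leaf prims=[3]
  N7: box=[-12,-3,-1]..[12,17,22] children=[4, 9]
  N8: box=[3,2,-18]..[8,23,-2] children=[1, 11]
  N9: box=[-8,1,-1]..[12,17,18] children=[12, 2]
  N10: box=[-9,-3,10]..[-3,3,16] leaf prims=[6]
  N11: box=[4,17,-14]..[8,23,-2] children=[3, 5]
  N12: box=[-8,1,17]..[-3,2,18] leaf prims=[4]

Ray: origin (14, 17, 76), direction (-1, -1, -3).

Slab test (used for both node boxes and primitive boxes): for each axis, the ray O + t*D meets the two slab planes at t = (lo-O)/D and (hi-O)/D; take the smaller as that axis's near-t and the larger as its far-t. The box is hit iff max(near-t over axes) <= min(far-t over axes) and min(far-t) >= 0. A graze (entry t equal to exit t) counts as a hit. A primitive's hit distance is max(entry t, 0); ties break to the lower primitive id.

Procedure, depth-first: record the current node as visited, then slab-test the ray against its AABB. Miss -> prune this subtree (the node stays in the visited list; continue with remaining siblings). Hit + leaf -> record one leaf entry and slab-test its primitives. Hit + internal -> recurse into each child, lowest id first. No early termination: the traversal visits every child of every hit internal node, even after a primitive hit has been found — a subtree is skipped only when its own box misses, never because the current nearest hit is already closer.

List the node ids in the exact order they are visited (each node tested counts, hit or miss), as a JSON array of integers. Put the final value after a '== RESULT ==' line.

Trace the traversal:
N0 x:[2,26] y:[-6,20] z:[18,94/3] -> hit [18,20], descend [7, 8]
  N7 x:[2,26] y:[0,20] z:[18,77/3] -> hit [18,20], descend [4, 9]
    N4 x:[17,26] y:[9,20] z:[18,22] -> hit [18,20], descend [6, 10]
      N6 x:[23,26] y:[9,12] z:[18,59/3] -> miss, prune
      N10 x:[17,23] y:[14,20] z:[20,22] -> hit [20,20] leaf, test {P6@t=20}
    N9 x:[2,22] y:[0,16] z:[58/3,77/3] -> miss, prune
  N8 x:[6,11] y:[-6,15] z:[26,94/3] -> miss, prune

7 AABB tests over nodes [0, 7, 4, 6, 10, 9, 8]; 1 leaf entered; closest P6.

== RESULT ==
[0, 7, 4, 6, 10, 9, 8]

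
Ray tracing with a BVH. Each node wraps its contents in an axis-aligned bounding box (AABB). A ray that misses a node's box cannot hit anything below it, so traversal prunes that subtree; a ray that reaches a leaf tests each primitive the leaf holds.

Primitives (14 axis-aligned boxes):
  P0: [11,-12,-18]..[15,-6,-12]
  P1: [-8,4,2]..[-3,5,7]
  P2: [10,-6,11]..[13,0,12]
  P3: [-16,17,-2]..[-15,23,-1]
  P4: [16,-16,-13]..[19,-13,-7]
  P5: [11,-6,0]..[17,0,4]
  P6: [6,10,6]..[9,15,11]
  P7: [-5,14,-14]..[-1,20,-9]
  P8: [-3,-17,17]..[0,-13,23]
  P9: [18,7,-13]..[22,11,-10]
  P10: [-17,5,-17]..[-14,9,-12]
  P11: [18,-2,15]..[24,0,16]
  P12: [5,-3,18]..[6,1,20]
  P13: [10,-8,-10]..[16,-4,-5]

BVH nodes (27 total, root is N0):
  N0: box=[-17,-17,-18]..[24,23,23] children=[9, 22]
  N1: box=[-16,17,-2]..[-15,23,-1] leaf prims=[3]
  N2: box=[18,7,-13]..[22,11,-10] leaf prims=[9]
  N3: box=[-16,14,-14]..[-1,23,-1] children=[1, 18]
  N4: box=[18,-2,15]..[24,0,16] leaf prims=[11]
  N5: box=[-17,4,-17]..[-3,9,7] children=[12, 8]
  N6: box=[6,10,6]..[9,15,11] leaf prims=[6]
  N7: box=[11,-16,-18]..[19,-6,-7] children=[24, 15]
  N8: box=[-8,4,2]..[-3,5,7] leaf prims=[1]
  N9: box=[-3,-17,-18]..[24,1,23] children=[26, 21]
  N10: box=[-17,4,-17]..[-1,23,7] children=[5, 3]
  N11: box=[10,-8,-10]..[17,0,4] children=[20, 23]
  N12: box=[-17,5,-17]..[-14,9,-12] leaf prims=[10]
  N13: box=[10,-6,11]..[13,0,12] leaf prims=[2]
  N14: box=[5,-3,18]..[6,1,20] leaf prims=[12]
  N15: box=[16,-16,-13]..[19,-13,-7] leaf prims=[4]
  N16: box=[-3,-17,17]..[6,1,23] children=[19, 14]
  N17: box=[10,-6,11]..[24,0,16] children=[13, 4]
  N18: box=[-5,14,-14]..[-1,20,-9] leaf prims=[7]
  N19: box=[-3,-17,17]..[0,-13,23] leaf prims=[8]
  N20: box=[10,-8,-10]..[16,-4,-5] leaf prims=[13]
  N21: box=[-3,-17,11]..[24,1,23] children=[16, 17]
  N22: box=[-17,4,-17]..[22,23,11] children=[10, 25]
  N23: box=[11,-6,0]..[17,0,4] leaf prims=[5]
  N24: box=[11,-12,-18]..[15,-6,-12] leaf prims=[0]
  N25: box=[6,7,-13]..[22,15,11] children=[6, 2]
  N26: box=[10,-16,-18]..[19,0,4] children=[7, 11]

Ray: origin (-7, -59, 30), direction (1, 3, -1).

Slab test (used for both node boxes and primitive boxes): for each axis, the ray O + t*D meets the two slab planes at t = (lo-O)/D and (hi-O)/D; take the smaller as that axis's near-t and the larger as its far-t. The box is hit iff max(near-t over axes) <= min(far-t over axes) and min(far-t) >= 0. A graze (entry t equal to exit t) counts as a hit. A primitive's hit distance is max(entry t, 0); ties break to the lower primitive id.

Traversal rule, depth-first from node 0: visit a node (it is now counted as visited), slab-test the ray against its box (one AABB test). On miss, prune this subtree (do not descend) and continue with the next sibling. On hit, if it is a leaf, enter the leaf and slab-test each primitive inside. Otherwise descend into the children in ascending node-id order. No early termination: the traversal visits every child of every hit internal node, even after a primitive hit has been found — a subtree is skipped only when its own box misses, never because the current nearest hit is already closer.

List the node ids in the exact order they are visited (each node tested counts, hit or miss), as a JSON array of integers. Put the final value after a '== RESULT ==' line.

Walk:
N0 x:[-10,31] y:[14,82/3] z:[7,48] -> hit [14,82/3], descend [9, 22]
  N9 x:[4,31] y:[14,20] z:[7,48] -> hit [14,20], descend [21, 26]
    N21 x:[4,31] y:[14,20] z:[7,19] -> hit [14,19], descend [16, 17]
      N16 x:[4,13] y:[14,20] z:[7,13] -> miss, prune
      N17 x:[17,31] y:[53/3,59/3] z:[14,19] -> hit [53/3,19], descend [4, 13]
        N4 x:[25,31] y:[19,59/3] z:[14,15] -> miss, prune
        N13 x:[17,20] y:[53/3,59/3] z:[18,19] -> hit [18,19] leaf, test {P2@t=18}
    N26 x:[17,26] y:[43/3,59/3] z:[26,48] -> miss, prune
  N22 x:[-10,29] y:[21,82/3] z:[19,47] -> hit [21,82/3], descend [10, 25]
    N10 x:[-10,6] y:[21,82/3] z:[23,47] -> miss, prune
    N25 x:[13,29] y:[22,74/3] z:[19,43] -> hit [22,74/3], descend [2, 6]
      N2 x:[25,29] y:[22,70/3] z:[40,43] -> miss, prune
      N6 x:[13,16] y:[23,74/3] z:[19,24] -> miss, prune

order=[0, 9, 21, 16, 17, 4, 13, 26, 22, 10, 25, 2, 6]  |boxes|=13  |leaves|=1  hit=P2

== RESULT ==
[0, 9, 21, 16, 17, 4, 13, 26, 22, 10, 25, 2, 6]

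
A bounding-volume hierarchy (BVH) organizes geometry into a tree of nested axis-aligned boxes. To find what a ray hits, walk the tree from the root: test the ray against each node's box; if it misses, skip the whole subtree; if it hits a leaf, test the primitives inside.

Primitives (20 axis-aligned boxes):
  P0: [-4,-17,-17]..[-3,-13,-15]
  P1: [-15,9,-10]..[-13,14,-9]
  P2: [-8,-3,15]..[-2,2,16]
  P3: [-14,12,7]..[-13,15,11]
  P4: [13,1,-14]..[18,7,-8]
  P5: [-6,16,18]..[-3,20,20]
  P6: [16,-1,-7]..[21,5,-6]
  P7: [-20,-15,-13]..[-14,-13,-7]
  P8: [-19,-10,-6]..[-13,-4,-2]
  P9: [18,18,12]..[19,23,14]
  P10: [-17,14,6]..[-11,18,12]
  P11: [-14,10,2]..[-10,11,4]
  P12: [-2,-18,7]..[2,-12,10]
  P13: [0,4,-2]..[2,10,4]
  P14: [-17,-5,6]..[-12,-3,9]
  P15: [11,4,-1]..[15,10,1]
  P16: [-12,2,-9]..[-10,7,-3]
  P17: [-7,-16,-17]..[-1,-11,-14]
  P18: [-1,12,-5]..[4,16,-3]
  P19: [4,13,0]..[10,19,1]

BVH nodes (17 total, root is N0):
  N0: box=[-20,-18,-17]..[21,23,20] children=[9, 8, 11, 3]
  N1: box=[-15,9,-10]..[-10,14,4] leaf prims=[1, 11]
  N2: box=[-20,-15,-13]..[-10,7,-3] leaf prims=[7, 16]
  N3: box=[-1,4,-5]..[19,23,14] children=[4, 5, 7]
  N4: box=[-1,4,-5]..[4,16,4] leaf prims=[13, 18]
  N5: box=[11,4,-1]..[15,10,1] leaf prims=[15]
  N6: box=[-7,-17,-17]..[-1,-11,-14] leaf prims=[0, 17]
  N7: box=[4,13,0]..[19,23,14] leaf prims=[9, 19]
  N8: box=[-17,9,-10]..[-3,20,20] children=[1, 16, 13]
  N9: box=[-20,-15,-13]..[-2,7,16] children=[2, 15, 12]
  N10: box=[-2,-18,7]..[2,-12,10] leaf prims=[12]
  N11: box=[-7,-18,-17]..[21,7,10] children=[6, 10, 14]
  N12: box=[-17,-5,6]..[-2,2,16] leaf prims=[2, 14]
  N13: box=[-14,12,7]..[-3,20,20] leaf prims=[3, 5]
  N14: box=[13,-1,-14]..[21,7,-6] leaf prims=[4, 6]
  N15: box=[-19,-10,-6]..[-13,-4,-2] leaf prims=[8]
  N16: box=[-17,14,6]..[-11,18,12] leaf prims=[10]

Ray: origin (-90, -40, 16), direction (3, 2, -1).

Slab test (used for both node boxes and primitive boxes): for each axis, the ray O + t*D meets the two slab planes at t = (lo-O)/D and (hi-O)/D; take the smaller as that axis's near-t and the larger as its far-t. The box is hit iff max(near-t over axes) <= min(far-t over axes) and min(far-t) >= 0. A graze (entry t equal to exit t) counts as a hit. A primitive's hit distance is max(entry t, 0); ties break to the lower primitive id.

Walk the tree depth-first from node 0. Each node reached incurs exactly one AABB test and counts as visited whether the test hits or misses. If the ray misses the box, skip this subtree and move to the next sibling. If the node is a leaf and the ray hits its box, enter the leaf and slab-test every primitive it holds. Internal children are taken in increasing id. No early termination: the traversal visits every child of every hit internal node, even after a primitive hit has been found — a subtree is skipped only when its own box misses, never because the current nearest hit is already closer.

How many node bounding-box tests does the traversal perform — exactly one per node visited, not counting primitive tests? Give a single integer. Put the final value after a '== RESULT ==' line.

Trace the traversal:
N0 x:[70/3,37] y:[11,63/2] z:[-4,33] -> hit [70/3,63/2], descend [3, 8, 9, 11]
  N3 x:[89/3,109/3] y:[22,63/2] z:[2,21] -> miss, prune
  N8 x:[73/3,29] y:[49/2,30] z:[-4,26] -> hit [49/2,26], descend [1, 13, 16]
    N1 x:[25,80/3] y:[49/2,27] z:[12,26] -> hit [25,26] leaf, test {P1@t=25, P11(miss)}
    N13 x:[76/3,29] y:[26,30] z:[-4,9] -> miss, prune
    N16 x:[73/3,79/3] y:[27,29] z:[4,10] -> miss, prune
  N9 x:[70/3,88/3] y:[25/2,47/2] z:[0,29] -> hit [70/3,47/2], descend [2, 12, 15]
    N2 x:[70/3,80/3] y:[25/2,47/2] z:[19,29] -> hit [70/3,47/2] leaf, test {P7(miss), P16(miss)}
    N12 x:[73/3,88/3] y:[35/2,21] z:[0,10] -> miss, prune
    N15 x:[71/3,77/3] y:[15,18] z:[18,22] -> miss, prune
  N11 x:[83/3,37] y:[11,47/2] z:[6,33] -> miss, prune

11 AABB tests over nodes [0, 3, 8, 1, 13, 16, 9, 2, 12, 15, 11]; 2 leaves entered; closest P1.

== RESULT ==
11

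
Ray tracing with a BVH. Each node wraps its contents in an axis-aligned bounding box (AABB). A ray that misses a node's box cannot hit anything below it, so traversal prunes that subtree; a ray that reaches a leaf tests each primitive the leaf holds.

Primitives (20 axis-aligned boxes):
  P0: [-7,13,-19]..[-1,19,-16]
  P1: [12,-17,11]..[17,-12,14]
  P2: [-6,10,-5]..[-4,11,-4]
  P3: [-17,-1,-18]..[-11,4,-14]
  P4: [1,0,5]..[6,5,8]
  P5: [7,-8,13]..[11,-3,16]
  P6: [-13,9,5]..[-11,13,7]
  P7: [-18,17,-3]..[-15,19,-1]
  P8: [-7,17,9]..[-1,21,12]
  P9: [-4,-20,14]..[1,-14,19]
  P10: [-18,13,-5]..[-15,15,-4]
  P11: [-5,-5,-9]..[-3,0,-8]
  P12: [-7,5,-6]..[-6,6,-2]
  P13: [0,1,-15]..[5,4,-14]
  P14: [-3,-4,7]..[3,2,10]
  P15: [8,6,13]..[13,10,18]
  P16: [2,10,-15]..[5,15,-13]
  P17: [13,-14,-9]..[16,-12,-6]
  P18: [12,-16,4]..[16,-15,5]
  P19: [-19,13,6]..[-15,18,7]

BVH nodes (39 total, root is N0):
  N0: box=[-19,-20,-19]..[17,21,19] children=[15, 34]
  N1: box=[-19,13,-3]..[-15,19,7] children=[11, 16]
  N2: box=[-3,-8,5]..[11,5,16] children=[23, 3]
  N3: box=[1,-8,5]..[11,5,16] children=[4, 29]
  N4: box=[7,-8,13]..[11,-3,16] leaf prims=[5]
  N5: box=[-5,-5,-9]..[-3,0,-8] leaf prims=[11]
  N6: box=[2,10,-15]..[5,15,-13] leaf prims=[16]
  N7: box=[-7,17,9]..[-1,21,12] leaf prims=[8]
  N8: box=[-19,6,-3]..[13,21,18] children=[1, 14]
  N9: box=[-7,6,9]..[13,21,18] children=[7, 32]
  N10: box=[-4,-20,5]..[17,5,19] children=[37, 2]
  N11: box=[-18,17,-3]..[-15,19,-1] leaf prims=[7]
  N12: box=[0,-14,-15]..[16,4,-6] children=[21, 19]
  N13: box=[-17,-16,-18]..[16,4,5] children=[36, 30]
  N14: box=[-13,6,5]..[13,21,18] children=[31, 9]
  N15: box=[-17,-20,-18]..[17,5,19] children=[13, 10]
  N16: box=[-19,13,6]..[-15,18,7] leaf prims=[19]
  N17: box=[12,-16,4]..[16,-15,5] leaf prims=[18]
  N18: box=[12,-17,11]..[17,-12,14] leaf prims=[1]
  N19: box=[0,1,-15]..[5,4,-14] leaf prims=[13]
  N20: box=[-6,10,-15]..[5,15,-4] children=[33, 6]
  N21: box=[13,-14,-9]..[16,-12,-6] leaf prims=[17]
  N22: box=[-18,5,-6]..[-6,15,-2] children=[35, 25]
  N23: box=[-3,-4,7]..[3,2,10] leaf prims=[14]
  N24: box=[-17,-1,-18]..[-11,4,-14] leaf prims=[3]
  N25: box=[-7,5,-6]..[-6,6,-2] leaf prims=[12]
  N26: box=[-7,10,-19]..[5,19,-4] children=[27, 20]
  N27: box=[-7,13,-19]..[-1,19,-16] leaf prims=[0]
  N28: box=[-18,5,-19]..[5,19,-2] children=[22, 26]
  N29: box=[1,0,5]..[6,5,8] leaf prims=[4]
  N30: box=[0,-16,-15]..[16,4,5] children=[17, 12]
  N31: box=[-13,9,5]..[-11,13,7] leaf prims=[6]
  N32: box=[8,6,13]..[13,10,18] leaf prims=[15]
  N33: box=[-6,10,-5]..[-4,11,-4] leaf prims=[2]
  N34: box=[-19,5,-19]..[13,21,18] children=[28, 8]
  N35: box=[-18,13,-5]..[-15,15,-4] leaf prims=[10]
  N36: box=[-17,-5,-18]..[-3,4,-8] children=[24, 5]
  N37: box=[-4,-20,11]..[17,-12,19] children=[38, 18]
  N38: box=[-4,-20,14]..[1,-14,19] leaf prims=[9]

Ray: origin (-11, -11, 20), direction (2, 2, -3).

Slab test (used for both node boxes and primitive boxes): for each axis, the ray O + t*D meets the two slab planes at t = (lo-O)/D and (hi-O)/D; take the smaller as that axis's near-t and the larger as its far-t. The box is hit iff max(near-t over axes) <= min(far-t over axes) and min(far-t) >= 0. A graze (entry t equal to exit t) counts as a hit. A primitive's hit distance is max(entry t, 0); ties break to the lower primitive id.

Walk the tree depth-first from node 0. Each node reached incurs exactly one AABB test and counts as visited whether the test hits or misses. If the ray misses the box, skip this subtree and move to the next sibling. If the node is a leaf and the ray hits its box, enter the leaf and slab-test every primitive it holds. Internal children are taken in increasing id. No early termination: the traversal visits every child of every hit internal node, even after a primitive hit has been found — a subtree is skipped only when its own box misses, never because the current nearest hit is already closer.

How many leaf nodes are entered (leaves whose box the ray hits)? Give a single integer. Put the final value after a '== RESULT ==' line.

Traverse from the root:
N0 x:[-4,14] y:[-9/2,16] z:[1/3,13] -> hit [1/3,13], descend [15, 34]
  N15 x:[-3,14] y:[-9/2,8] z:[1/3,38/3] -> hit [1/3,8], descend [10, 13]
    N10 x:[7/2,14] y:[-9/2,8] z:[1/3,5] -> hit [7/2,5], descend [2, 37]
      N2 x:[4,11] y:[3/2,8] z:[4/3,5] -> hit [4,5], descend [3, 23]
        N3 x:[6,11] y:[3/2,8] z:[4/3,5] -> miss, prune
        N23 x:[4,7] y:[7/2,13/2] z:[10/3,13/3] -> hit [4,13/3] leaf, test {P14@t=4}
      N37 x:[7/2,14] y:[-9/2,-1/2] z:[1/3,3] -> miss, prune
    N13 x:[-3,27/2] y:[-5/2,15/2] z:[5,38/3] -> hit [5,15/2], descend [30, 36]
      N30 x:[11/2,27/2] y:[-5/2,15/2] z:[5,35/3] -> hit [11/2,15/2], descend [12, 17]
        N12 x:[11/2,27/2] y:[-3/2,15/2] z:[26/3,35/3] -> miss, prune
        N17 x:[23/2,27/2] y:[-5/2,-2] z:[5,16/3] -> miss, prune
      N36 x:[-3,4] y:[3,15/2] z:[28/3,38/3] -> miss, prune
  N34 x:[-4,12] y:[8,16] z:[2/3,13] -> hit [8,12], descend [8, 28]
    N8 x:[-4,12] y:[17/2,16] z:[2/3,23/3] -> miss, prune
    N28 x:[-7/2,8] y:[8,15] z:[22/3,13] -> hit [8,8], descend [22, 26]
      N22 x:[-7/2,5/2] y:[8,13] z:[22/3,26/3] -> miss, prune
      N26 x:[2,8] y:[21/2,15] z:[8,13] -> miss, prune

Summary -> nodes [0, 15, 10, 2, 3, 23, 37, 13, 30, 12, 17, 36, 34, 8, 28, 22, 26]; box-tests=17; leaf-entries=1; first=P14

== RESULT ==
1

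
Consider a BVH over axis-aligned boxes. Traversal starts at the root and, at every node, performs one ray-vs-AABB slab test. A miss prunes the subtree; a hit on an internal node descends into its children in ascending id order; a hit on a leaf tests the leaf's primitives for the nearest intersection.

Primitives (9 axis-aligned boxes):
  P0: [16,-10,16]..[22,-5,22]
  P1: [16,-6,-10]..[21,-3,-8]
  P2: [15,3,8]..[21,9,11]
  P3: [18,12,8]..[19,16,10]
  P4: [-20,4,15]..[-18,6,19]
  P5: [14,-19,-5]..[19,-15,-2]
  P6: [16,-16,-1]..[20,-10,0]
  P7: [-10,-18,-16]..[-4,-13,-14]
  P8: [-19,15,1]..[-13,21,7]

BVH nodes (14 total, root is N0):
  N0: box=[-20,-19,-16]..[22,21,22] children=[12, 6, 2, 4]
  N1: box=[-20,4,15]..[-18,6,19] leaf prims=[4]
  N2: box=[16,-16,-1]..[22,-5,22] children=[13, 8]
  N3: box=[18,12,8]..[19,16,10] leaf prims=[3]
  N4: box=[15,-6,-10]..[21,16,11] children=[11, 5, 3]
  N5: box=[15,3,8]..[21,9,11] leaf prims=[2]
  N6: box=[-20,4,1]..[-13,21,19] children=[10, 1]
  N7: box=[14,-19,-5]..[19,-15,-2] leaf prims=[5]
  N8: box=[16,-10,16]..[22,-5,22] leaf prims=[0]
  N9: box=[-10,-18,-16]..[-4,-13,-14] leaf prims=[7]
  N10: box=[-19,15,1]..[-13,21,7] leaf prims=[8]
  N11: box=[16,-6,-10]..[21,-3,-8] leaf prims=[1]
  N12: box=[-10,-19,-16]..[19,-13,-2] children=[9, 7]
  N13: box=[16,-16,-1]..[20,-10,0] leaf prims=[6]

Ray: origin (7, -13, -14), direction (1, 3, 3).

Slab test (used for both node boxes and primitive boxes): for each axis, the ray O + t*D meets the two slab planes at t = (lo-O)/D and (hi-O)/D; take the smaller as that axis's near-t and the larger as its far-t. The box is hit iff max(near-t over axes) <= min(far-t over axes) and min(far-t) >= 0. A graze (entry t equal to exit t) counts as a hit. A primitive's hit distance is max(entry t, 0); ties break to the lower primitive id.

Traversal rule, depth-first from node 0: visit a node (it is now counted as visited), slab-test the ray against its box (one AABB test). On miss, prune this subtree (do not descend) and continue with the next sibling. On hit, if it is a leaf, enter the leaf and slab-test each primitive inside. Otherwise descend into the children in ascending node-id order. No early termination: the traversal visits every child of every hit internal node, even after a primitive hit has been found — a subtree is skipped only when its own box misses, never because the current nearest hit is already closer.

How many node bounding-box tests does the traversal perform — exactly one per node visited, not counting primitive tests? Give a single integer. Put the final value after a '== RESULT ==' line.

Walk:
N0 x:[-27,15] y:[-2,34/3] z:[-2/3,12] -> hit [-2/3,34/3], descend [2, 4, 6, 12]
  N2 x:[9,15] y:[-1,8/3] z:[13/3,12] -> miss, prune
  N4 x:[8,14] y:[7/3,29/3] z:[4/3,25/3] -> hit [8,25/3], descend [3, 5, 11]
    N3 x:[11,12] y:[25/3,29/3] z:[22/3,8] -> miss, prune
    N5 x:[8,14] y:[16/3,22/3] z:[22/3,25/3] -> miss, prune
    N11 x:[9,14] y:[7/3,10/3] z:[4/3,2] -> miss, prune
  N6 x:[-27,-20] y:[17/3,34/3] z:[5,11] -> miss, prune
  N12 x:[-17,12] y:[-2,0] z:[-2/3,4] -> hit [-2/3,0], descend [7, 9]
    N7 x:[7,12] y:[-2,-2/3] z:[3,4] -> miss, prune
    N9 x:[-17,-11] y:[-5/3,0] z:[-2/3,0] -> miss, prune

10 AABB tests over nodes [0, 2, 4, 3, 5, 11, 6, 12, 7, 9]; 0 leaves entered; closest miss.

== RESULT ==
10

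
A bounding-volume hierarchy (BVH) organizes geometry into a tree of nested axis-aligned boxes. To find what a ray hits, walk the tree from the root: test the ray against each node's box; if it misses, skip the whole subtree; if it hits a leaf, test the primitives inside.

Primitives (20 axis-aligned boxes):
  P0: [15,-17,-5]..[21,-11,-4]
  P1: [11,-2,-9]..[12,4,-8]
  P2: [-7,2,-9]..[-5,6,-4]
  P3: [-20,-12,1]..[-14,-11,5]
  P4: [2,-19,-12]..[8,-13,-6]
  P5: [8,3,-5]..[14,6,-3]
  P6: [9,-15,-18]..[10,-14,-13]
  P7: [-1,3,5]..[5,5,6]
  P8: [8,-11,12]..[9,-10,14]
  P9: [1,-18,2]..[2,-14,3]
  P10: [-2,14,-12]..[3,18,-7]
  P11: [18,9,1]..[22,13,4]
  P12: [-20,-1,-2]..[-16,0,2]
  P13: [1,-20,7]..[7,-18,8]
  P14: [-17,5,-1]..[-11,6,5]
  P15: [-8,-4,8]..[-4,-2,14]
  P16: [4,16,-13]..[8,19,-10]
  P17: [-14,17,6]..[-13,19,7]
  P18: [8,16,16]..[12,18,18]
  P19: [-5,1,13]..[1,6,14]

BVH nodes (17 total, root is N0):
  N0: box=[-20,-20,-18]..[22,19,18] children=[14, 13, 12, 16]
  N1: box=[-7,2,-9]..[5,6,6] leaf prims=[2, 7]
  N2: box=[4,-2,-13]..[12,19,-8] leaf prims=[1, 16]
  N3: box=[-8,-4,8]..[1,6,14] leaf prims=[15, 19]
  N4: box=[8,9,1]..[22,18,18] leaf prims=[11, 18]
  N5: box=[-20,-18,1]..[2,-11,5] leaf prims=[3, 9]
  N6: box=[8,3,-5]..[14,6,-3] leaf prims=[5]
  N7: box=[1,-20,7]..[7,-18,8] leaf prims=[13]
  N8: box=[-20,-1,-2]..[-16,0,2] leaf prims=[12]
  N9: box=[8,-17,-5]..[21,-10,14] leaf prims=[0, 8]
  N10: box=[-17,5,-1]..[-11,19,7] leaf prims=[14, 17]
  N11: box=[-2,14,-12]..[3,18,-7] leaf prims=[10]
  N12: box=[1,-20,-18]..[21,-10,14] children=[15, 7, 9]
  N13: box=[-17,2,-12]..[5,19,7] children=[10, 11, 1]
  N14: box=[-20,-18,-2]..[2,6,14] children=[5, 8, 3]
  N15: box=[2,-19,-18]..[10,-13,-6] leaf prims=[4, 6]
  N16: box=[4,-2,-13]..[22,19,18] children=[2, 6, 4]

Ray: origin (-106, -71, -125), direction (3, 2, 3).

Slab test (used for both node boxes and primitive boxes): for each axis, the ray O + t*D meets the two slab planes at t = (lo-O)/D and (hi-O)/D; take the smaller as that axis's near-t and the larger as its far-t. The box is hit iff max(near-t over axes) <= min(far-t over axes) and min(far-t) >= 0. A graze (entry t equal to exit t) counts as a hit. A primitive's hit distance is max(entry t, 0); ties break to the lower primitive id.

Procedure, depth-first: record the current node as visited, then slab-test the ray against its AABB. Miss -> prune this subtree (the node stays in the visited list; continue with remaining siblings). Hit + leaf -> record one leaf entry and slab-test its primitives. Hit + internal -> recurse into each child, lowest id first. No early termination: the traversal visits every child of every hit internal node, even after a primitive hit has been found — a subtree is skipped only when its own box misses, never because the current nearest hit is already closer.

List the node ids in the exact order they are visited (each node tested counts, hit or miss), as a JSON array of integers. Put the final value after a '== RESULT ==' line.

Trace the traversal:
N0 x:[86/3,128/3] y:[51/2,45] z:[107/3,143/3] -> hit [107/3,128/3], descend [12, 13, 14, 16]
  N12 x:[107/3,127/3] y:[51/2,61/2] z:[107/3,139/3] -> miss, prune
  N13 x:[89/3,37] y:[73/2,45] z:[113/3,44] -> miss, prune
  N14 x:[86/3,36] y:[53/2,77/2] z:[41,139/3] -> miss, prune
  N16 x:[110/3,128/3] y:[69/2,45] z:[112/3,143/3] -> hit [112/3,128/3], descend [2, 4, 6]
    N2 x:[110/3,118/3] y:[69/2,45] z:[112/3,39] -> hit [112/3,39] leaf, test {P1(miss), P16(miss)}
    N4 x:[38,128/3] y:[40,89/2] z:[42,143/3] -> hit [42,128/3] leaf, test {P11@t=42, P18(miss)}
    N6 x:[38,40] y:[37,77/2] z:[40,122/3] -> miss, prune

Visited [0, 12, 13, 14, 16, 2, 4, 6]. Tests: 8 box, 2 leaf. Nearest: P11.

== RESULT ==
[0, 12, 13, 14, 16, 2, 4, 6]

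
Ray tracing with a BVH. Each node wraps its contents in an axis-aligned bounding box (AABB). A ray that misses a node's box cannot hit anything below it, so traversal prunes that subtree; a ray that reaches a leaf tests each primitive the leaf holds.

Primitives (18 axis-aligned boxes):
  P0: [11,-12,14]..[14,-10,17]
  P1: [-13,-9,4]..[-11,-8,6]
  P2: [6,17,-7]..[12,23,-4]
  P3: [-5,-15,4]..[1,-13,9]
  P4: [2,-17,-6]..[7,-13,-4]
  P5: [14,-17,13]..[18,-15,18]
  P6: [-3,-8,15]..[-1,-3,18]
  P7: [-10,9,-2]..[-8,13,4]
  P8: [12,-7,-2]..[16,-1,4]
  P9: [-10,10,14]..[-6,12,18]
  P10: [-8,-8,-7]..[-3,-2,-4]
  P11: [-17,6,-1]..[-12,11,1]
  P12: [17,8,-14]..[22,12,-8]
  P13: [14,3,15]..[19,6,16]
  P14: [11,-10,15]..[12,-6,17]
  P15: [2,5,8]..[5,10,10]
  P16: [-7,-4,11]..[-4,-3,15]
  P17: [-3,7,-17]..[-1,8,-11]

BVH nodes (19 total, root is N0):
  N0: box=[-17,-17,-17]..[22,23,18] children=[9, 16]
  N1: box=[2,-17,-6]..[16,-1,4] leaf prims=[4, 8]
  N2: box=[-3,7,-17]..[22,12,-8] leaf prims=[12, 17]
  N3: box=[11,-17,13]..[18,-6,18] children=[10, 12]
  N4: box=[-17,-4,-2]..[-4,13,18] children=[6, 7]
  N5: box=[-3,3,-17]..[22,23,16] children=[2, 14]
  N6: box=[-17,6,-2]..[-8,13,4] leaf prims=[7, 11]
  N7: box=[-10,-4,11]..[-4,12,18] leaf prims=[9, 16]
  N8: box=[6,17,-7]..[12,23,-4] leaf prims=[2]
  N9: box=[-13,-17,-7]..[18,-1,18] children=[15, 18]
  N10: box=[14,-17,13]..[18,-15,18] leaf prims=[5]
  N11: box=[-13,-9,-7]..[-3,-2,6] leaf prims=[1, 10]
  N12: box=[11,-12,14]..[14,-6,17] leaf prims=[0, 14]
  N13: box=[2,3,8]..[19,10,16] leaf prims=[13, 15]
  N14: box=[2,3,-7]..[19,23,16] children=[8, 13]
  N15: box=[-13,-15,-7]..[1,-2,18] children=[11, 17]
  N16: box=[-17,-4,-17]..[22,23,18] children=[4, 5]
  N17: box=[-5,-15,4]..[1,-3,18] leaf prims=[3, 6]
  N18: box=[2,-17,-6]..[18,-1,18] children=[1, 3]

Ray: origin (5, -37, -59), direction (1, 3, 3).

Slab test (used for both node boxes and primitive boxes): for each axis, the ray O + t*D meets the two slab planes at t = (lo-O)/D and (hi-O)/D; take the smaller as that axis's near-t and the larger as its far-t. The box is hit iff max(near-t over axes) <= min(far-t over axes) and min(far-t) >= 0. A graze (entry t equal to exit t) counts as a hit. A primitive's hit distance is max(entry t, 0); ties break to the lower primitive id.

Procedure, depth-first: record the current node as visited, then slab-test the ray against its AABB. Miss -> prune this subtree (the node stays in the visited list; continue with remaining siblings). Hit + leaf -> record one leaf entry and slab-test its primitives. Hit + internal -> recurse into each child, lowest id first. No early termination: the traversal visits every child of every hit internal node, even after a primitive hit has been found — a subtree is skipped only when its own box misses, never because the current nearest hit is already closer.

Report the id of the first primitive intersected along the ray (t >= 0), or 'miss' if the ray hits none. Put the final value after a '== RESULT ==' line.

Trace the traversal:
N0 x:[-22,17] y:[20/3,20] z:[14,77/3] -> hit [14,17], descend [9, 16]
  N9 x:[-18,13] y:[20/3,12] z:[52/3,77/3] -> miss, prune
  N16 x:[-22,17] y:[11,20] z:[14,77/3] -> hit [14,17], descend [4, 5]
    N4 x:[-22,-9] y:[11,50/3] z:[19,77/3] -> miss, prune
    N5 x:[-8,17] y:[40/3,20] z:[14,25] -> hit [14,17], descend [2, 14]
      N2 x:[-8,17] y:[44/3,49/3] z:[14,17] -> hit [44/3,49/3] leaf, test {P12@t=15, P17(miss)}
      N14 x:[-3,14] y:[40/3,20] z:[52/3,25] -> miss, prune

Summary -> nodes [0, 9, 16, 4, 5, 2, 14]; box-tests=7; leaf-entries=1; first=P12

== RESULT ==
12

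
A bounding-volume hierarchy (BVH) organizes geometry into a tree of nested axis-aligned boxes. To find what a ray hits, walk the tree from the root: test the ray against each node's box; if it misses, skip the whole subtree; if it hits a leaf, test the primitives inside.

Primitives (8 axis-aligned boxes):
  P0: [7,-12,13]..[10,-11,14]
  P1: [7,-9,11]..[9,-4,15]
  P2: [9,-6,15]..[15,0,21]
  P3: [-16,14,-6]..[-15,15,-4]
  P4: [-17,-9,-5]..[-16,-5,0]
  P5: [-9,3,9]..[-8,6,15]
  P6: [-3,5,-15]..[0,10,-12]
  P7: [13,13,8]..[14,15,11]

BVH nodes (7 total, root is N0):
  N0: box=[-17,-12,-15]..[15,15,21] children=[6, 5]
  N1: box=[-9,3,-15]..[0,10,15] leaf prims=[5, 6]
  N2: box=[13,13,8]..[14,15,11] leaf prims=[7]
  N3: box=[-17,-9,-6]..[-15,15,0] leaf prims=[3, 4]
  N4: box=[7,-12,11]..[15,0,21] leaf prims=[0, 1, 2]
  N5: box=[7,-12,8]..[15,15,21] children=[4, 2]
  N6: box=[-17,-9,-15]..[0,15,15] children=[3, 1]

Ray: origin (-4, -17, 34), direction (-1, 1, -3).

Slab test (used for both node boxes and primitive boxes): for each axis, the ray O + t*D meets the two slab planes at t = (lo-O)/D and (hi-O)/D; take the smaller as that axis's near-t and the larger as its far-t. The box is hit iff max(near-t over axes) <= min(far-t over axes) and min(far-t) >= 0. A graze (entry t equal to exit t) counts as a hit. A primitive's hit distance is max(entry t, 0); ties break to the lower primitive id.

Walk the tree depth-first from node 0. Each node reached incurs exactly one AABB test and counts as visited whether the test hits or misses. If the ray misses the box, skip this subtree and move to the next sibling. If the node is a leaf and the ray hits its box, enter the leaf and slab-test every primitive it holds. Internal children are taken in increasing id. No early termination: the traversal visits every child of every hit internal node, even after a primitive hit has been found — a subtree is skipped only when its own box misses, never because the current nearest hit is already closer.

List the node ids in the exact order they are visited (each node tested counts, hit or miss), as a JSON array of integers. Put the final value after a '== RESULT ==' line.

Walk:
N0 x:[-19,13] y:[5,32] z:[13/3,49/3] -> hit [5,13], descend [5, 6]
  N5 x:[-19,-11] y:[5,32] z:[13/3,26/3] -> miss, prune
  N6 x:[-4,13] y:[8,32] z:[19/3,49/3] -> hit [8,13], descend [1, 3]
    N1 x:[-4,5] y:[20,27] z:[19/3,49/3] -> miss, prune
    N3 x:[11,13] y:[8,32] z:[34/3,40/3] -> hit [34/3,13] leaf, test {P3(miss), P4@t=12}

Summary -> nodes [0, 5, 6, 1, 3]; box-tests=5; leaf-entries=1; first=P4

== RESULT ==
[0, 5, 6, 1, 3]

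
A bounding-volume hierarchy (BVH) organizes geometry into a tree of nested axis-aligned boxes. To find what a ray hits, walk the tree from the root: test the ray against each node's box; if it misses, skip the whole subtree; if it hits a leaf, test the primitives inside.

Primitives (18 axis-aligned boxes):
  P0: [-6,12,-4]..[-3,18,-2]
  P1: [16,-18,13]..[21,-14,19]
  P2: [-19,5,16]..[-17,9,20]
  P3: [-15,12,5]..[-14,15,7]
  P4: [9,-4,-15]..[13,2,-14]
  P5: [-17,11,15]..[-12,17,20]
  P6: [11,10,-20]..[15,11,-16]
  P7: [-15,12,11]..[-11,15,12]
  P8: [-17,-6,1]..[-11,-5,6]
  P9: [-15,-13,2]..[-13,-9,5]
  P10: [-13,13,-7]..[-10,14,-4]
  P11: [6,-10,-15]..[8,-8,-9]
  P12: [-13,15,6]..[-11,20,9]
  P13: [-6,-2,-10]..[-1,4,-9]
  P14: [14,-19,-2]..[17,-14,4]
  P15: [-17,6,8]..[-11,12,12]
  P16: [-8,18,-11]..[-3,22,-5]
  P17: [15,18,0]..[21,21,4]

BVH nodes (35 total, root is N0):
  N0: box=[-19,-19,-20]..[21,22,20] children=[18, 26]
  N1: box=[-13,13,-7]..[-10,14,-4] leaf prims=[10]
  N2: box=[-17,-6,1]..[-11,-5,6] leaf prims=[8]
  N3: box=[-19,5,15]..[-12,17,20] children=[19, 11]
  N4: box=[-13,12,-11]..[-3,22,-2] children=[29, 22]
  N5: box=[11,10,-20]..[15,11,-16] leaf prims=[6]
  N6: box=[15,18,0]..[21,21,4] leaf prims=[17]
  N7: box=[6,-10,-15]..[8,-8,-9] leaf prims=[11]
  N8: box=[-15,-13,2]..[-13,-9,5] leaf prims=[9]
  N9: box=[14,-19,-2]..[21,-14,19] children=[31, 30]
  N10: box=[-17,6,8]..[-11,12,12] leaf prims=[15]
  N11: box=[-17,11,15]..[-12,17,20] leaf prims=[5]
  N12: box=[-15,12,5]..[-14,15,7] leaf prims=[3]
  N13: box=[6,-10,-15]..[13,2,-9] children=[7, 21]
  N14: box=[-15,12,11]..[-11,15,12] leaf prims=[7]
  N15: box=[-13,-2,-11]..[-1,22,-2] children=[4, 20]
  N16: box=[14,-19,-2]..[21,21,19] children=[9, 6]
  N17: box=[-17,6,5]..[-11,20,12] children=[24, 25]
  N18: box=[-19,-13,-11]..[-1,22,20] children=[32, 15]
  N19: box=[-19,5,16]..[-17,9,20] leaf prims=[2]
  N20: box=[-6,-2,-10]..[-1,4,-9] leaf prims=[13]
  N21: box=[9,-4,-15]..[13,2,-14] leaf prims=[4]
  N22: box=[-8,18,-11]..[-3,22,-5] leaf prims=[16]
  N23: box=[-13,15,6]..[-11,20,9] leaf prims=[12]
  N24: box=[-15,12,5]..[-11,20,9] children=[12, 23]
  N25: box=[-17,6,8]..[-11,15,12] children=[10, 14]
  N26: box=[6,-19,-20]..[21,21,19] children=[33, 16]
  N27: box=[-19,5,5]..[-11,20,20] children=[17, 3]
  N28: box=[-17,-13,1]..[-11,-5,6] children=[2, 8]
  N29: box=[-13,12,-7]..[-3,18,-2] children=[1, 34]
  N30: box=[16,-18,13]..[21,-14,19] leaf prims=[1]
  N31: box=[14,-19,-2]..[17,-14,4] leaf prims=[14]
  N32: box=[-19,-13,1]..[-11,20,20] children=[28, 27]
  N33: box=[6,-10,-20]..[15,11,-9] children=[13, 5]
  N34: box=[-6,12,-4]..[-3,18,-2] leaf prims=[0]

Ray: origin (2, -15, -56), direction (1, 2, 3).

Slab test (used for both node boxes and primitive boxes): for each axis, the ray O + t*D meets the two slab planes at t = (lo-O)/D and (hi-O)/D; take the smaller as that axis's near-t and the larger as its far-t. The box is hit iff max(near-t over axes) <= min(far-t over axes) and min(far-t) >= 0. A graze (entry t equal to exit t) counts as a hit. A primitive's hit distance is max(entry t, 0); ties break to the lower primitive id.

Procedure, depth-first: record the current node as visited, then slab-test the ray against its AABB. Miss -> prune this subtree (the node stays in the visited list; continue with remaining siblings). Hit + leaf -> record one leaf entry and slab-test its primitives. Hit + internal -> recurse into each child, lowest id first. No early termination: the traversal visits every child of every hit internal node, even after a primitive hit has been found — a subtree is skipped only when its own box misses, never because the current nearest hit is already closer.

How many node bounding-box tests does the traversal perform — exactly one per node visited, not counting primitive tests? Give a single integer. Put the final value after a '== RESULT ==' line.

Traverse from the root:
N0 x:[-21,19] y:[-2,37/2] z:[12,76/3] -> hit [12,37/2], descend [18, 26]
  N18 x:[-21,-3] y:[1,37/2] z:[15,76/3] -> miss, prune
  N26 x:[4,19] y:[-2,18] z:[12,25] -> hit [12,18], descend [16, 33]
    N16 x:[12,19] y:[-2,18] z:[18,25] -> hit [18,18], descend [6, 9]
      N6 x:[13,19] y:[33/2,18] z:[56/3,20] -> miss, prune
      N9 x:[12,19] y:[-2,1/2] z:[18,25] -> miss, prune
    N33 x:[4,13] y:[5/2,13] z:[12,47/3] -> hit [12,13], descend [5, 13]
      N5 x:[9,13] y:[25/2,13] z:[12,40/3] -> hit [25/2,13] leaf, test {P6@t=25/2}
      N13 x:[4,11] y:[5/2,17/2] z:[41/3,47/3] -> miss, prune

Summary -> nodes [0, 18, 26, 16, 6, 9, 33, 5, 13]; box-tests=9; leaf-entries=1; first=P6

== RESULT ==
9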